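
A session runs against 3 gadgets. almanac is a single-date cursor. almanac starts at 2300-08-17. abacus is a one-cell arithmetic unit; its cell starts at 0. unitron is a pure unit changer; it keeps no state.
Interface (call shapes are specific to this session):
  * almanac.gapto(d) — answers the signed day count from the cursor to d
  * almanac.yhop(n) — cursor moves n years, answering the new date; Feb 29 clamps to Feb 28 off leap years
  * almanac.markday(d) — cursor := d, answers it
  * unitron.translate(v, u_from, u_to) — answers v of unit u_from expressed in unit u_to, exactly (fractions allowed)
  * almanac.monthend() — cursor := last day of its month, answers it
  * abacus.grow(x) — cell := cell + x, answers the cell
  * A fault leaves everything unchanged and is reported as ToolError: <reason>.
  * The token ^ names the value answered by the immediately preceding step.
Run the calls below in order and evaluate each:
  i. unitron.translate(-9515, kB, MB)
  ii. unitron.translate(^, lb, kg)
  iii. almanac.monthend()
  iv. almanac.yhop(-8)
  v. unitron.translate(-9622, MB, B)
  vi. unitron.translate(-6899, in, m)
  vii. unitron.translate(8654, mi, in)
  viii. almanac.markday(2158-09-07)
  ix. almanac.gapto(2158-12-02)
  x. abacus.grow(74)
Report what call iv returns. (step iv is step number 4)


CALL unitron.translate[v='-9515'; u_from='kB'; u_to='MB']
RET  -1903/200
CALL unitron.translate[v='^'; u_from='lb'; u_to='kg']
RET  -86318628011/20000000000
CALL almanac.monthend[]
RET  2300-08-31
CALL almanac.yhop[n='-8']
RET  2292-08-31
CALL unitron.translate[v='-9622'; u_from='MB'; u_to='B']
RET  -9622000000
CALL unitron.translate[v='-6899'; u_from='in'; u_to='m']
RET  -876173/5000
CALL unitron.translate[v='8654'; u_from='mi'; u_to='in']
RET  548317440
CALL almanac.markday[d='2158-09-07']
RET  2158-09-07
CALL almanac.gapto[d='2158-12-02']
RET  86
CALL abacus.grow[x='74']
RET  74

Answer: 2292-08-31


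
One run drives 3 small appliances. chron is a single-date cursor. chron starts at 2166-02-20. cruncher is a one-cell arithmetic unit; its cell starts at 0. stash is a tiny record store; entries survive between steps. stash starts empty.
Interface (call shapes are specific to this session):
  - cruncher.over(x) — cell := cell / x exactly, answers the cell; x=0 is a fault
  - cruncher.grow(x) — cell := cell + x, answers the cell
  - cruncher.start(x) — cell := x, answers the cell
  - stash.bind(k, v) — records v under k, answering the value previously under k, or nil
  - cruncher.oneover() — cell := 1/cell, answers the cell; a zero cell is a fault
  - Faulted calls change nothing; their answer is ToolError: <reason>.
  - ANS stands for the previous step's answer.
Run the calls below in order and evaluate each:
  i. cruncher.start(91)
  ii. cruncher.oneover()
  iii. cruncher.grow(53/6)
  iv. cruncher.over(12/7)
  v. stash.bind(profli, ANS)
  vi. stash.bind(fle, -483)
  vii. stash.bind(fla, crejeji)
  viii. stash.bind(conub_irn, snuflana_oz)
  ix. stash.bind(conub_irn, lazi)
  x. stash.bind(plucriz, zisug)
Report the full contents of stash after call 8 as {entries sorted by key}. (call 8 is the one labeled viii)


Answer: {conub_irn=snuflana_oz, fla=crejeji, fle=-483, profli=4829/936}

Derivation:
>> cruncher.start(91)
<< 91
>> cruncher.oneover()
<< 1/91
>> cruncher.grow(53/6)
<< 4829/546
>> cruncher.over(12/7)
<< 4829/936
>> stash.bind(profli, ANS)
<< nil
>> stash.bind(fle, -483)
<< nil
>> stash.bind(fla, crejeji)
<< nil
>> stash.bind(conub_irn, snuflana_oz)
<< nil
>> stash.bind(conub_irn, lazi)
<< snuflana_oz
>> stash.bind(plucriz, zisug)
<< nil


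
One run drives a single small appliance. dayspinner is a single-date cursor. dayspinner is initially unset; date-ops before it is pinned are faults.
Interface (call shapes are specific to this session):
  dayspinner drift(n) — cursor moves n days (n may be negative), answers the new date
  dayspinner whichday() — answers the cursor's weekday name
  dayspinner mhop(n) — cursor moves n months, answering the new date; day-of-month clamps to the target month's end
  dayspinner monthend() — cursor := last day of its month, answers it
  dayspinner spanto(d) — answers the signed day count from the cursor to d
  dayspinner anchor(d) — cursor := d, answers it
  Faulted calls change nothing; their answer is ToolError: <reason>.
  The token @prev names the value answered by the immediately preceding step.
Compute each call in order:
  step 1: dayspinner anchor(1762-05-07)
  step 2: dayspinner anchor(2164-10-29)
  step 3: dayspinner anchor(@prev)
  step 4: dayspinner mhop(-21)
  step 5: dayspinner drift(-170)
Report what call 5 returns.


Answer: 2162-08-12

Derivation:
% dayspinner anchor 1762-05-07
[out] 1762-05-07
% dayspinner anchor 2164-10-29
[out] 2164-10-29
% dayspinner anchor @prev
[out] 2164-10-29
% dayspinner mhop -21
[out] 2163-01-29
% dayspinner drift -170
[out] 2162-08-12


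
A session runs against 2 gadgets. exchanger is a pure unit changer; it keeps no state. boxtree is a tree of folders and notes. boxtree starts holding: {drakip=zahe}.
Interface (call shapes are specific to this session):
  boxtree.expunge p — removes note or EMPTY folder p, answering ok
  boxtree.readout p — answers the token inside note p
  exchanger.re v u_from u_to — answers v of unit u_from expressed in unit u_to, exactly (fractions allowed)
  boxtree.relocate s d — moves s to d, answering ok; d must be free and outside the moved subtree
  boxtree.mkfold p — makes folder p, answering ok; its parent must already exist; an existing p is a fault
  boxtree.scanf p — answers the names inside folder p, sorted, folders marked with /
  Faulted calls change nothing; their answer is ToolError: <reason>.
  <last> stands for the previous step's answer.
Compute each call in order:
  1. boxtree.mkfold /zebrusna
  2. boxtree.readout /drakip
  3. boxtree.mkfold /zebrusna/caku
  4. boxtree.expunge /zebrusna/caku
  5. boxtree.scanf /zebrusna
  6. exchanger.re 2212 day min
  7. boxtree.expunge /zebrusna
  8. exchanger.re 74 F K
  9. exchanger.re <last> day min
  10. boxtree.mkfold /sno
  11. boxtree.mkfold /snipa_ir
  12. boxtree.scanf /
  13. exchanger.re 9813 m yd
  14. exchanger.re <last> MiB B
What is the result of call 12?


% 1. mkfold(p: /zebrusna) => ok
% 2. readout(p: /drakip) => zahe
% 3. mkfold(p: /zebrusna/caku) => ok
% 4. expunge(p: /zebrusna/caku) => ok
% 5. scanf(p: /zebrusna) => []
% 6. re(v: 2212, u_from: day, u_to: min) => 3185280
% 7. expunge(p: /zebrusna) => ok
% 8. re(v: 74, u_from: F, u_to: K) => 17789/60
% 9. re(v: <last>, u_from: day, u_to: min) => 426936
% 10. mkfold(p: /sno) => ok
% 11. mkfold(p: /snipa_ir) => ok
% 12. scanf(p: /) => [drakip, snipa_ir/, sno/]
% 13. re(v: 9813, u_from: m, u_to: yd) => 4088750/381
% 14. re(v: <last>, u_from: MiB, u_to: B) => 4287365120000/381

Answer: [drakip, snipa_ir/, sno/]


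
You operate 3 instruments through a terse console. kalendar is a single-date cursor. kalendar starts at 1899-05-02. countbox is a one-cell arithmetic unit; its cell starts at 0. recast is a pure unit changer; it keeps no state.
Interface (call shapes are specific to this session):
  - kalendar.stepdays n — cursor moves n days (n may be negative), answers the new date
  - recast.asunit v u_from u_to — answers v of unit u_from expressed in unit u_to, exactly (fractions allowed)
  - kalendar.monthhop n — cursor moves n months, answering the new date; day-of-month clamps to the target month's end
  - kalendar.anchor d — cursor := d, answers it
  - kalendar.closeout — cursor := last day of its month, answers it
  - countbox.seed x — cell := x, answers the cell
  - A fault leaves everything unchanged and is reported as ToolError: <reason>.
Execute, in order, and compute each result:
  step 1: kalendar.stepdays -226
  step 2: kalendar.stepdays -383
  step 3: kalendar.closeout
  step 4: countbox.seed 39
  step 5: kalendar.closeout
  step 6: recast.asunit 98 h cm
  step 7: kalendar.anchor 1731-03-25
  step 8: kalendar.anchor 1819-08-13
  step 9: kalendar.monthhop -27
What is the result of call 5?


Answer: 1897-08-31

Derivation:
→ kalendar.stepdays(n='-226')
← 1898-09-18
→ kalendar.stepdays(n='-383')
← 1897-08-31
→ kalendar.closeout()
← 1897-08-31
→ countbox.seed(x='39')
← 39
→ kalendar.closeout()
← 1897-08-31
→ recast.asunit(v='98', u_from='h', u_to='cm')
← ToolError: incompatible units
→ kalendar.anchor(d='1731-03-25')
← 1731-03-25
→ kalendar.anchor(d='1819-08-13')
← 1819-08-13
→ kalendar.monthhop(n='-27')
← 1817-05-13


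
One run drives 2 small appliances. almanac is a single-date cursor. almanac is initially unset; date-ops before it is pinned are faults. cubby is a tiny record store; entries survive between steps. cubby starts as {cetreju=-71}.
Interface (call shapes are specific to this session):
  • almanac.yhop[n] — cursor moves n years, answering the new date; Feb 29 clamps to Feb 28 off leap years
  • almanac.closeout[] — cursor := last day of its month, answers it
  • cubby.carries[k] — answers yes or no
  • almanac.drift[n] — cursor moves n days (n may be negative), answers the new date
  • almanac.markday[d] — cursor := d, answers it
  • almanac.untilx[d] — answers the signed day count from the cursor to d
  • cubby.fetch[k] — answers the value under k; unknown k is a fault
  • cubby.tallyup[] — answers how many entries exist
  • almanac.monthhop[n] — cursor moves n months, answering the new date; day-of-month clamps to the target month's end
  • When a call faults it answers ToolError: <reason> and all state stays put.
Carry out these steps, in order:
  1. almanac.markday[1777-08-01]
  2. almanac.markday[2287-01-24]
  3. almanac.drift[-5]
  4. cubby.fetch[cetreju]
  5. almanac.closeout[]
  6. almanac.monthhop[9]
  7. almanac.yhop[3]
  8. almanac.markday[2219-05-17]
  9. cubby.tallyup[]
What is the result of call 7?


Answer: 2290-10-31

Derivation:
Step: almanac.markday[d='1777-08-01']
Result: 1777-08-01
Step: almanac.markday[d='2287-01-24']
Result: 2287-01-24
Step: almanac.drift[n='-5']
Result: 2287-01-19
Step: cubby.fetch[k='cetreju']
Result: -71
Step: almanac.closeout[]
Result: 2287-01-31
Step: almanac.monthhop[n='9']
Result: 2287-10-31
Step: almanac.yhop[n='3']
Result: 2290-10-31
Step: almanac.markday[d='2219-05-17']
Result: 2219-05-17
Step: cubby.tallyup[]
Result: 1


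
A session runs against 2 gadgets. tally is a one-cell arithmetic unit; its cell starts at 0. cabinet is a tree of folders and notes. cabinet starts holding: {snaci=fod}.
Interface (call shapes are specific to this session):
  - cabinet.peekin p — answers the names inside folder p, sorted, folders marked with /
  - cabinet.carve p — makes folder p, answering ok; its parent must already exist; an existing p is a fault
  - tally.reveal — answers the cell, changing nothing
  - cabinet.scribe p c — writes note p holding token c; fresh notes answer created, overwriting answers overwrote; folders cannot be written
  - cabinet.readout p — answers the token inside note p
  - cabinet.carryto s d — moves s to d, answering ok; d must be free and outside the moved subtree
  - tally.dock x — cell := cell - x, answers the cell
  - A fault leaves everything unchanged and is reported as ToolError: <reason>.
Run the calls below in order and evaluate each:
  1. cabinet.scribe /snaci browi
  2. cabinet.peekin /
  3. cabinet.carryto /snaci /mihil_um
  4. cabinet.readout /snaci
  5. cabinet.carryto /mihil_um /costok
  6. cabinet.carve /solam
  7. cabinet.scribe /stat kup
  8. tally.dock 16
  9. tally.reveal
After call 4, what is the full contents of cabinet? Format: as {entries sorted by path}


Answer: {mihil_um=browi}

Derivation:
~$ cabinet.scribe p→/snaci c→browi
= overwrote
~$ cabinet.peekin p→/
= [snaci]
~$ cabinet.carryto s→/snaci d→/mihil_um
= ok
~$ cabinet.readout p→/snaci
= ToolError: not found
~$ cabinet.carryto s→/mihil_um d→/costok
= ok
~$ cabinet.carve p→/solam
= ok
~$ cabinet.scribe p→/stat c→kup
= created
~$ tally.dock x→16
= -16
~$ tally.reveal
= -16


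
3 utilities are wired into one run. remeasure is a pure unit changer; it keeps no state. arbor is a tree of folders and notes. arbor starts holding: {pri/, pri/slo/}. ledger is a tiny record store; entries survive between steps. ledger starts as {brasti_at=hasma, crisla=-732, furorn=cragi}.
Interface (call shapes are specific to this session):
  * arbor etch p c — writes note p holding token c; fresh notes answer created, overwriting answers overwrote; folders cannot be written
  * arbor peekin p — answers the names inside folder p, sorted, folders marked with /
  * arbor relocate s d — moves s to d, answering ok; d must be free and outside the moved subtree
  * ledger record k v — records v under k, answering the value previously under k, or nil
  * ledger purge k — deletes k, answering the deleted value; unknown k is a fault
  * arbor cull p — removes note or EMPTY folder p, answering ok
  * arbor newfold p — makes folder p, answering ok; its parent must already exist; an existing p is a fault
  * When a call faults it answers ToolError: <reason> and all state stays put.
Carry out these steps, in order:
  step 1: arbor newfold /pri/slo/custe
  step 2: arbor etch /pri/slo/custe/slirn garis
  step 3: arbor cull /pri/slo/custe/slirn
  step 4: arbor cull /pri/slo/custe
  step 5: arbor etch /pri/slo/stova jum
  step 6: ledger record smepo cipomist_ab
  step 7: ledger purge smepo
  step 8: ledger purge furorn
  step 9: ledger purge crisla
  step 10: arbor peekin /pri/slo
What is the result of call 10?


Answer: [stova]

Derivation:
I run arbor newfold(/pri/slo/custe), and get ok.
Now I run arbor etch(/pri/slo/custe/slirn, garis), — result: created.
I invoke arbor cull(/pri/slo/custe/slirn), and observe ok.
Now I run arbor cull(/pri/slo/custe), — result: ok.
I invoke arbor etch(/pri/slo/stova, jum): created.
Next I call ledger record(smepo, cipomist_ab), and observe nil.
I call ledger purge(smepo), and observe cipomist_ab.
I use ledger purge(furorn), and see cragi.
I try ledger purge(crisla): -732.
I run arbor peekin(/pri/slo), giving [stova].


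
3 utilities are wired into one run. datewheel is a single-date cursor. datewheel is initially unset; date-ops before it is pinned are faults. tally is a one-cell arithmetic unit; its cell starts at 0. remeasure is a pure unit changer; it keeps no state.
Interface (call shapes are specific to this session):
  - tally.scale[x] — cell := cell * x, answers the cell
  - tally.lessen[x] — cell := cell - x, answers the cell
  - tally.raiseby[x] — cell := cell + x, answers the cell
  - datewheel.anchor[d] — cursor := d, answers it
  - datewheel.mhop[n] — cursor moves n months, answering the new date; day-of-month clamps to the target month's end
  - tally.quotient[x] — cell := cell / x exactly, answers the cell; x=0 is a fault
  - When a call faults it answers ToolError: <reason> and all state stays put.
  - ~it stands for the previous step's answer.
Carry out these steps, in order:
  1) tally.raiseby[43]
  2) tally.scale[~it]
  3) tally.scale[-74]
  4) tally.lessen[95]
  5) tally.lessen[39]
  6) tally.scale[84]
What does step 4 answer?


Step: tally.raiseby[43]
Result: 43
Step: tally.scale[~it]
Result: 1849
Step: tally.scale[-74]
Result: -136826
Step: tally.lessen[95]
Result: -136921
Step: tally.lessen[39]
Result: -136960
Step: tally.scale[84]
Result: -11504640

Answer: -136921


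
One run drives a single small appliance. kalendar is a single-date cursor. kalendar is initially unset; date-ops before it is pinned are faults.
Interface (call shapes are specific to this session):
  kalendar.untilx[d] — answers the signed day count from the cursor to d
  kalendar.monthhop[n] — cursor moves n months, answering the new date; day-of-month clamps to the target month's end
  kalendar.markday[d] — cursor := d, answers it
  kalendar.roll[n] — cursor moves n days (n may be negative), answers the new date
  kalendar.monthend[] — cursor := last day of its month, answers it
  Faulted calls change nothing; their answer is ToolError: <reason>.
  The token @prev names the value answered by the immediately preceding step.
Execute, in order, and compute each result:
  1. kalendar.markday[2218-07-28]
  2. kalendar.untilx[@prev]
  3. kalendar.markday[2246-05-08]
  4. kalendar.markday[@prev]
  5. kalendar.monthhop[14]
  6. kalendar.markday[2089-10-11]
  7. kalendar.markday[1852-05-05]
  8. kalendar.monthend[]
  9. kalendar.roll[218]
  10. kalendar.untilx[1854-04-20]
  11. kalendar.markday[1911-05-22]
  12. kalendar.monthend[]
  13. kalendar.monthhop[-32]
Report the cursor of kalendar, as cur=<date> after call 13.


Now I run kalendar.markday with d: 2218-07-28, — result: 2218-07-28.
Then kalendar.untilx with d: @prev: 0.
I try kalendar.markday with d: 2246-05-08, giving 2246-05-08.
Next I call kalendar.markday with d: @prev, which returns 2246-05-08.
Next I call kalendar.monthhop with n: 14, and get 2247-07-08.
Using kalendar.markday with d: 2089-10-11, — result: 2089-10-11.
I try kalendar.markday with d: 1852-05-05, yielding 1852-05-05.
Then kalendar.monthend: 1852-05-31.
I use kalendar.roll with n: 218, yielding 1853-01-04.
I call kalendar.untilx with d: 1854-04-20, and observe 471.
Calling kalendar.markday with d: 1911-05-22, yielding 1911-05-22.
Next I call kalendar.monthend(), — result: 1911-05-31.
Using kalendar.monthhop with n: -32, — result: 1908-09-30.

Answer: cur=1908-09-30


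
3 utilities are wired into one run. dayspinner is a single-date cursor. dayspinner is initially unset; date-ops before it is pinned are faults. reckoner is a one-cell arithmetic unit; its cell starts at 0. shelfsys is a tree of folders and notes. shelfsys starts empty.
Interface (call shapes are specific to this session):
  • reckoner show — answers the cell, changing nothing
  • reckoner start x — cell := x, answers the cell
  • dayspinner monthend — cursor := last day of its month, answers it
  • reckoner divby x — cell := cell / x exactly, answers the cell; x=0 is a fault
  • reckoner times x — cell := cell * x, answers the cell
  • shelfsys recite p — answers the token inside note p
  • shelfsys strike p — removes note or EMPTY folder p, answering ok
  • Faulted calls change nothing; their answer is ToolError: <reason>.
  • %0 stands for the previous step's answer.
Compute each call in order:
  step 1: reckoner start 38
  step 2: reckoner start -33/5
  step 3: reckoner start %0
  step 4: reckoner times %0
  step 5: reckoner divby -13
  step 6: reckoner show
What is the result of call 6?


Do: reckoner start[x→38]
See: 38
Do: reckoner start[x→-33/5]
See: -33/5
Do: reckoner start[x→%0]
See: -33/5
Do: reckoner times[x→%0]
See: 1089/25
Do: reckoner divby[x→-13]
See: -1089/325
Do: reckoner show[]
See: -1089/325

Answer: -1089/325


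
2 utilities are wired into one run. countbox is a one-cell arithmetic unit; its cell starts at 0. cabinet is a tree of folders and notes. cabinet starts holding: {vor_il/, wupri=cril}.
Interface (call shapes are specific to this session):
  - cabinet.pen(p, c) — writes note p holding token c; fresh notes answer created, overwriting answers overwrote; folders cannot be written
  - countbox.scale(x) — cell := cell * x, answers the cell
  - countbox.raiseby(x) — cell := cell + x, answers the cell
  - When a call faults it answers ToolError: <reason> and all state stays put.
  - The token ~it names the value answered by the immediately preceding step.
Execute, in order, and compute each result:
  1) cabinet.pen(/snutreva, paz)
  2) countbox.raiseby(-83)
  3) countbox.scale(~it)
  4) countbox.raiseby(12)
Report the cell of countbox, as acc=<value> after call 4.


Answer: acc=6901

Derivation:
Act: cabinet.pen[/snutreva; paz]
Obs: created
Act: countbox.raiseby[-83]
Obs: -83
Act: countbox.scale[~it]
Obs: 6889
Act: countbox.raiseby[12]
Obs: 6901


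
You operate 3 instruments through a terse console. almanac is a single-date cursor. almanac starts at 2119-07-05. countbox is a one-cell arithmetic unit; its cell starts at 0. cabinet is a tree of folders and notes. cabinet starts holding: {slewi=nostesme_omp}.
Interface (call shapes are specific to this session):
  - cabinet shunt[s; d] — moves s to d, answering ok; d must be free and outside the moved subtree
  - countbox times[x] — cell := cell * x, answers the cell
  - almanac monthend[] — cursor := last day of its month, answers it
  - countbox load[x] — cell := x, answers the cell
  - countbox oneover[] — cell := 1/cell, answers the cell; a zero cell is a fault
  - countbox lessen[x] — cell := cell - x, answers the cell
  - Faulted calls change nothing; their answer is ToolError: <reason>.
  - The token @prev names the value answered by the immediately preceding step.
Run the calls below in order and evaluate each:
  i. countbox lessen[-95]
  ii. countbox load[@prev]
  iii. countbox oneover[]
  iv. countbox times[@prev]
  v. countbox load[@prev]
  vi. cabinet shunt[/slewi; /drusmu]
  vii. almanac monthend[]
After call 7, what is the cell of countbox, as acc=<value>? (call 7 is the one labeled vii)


Answer: acc=1/9025

Derivation:
Then countbox lessen on x='-95', — result: 95.
I call countbox load on x='@prev', giving 95.
I call countbox oneover, which returns 1/95.
Then countbox times on x='@prev', which returns 1/9025.
I use countbox load on x='@prev', and see 1/9025.
I use cabinet shunt on s='/slewi', d='/drusmu', giving ok.
I run almanac monthend(), which returns 2119-07-31.


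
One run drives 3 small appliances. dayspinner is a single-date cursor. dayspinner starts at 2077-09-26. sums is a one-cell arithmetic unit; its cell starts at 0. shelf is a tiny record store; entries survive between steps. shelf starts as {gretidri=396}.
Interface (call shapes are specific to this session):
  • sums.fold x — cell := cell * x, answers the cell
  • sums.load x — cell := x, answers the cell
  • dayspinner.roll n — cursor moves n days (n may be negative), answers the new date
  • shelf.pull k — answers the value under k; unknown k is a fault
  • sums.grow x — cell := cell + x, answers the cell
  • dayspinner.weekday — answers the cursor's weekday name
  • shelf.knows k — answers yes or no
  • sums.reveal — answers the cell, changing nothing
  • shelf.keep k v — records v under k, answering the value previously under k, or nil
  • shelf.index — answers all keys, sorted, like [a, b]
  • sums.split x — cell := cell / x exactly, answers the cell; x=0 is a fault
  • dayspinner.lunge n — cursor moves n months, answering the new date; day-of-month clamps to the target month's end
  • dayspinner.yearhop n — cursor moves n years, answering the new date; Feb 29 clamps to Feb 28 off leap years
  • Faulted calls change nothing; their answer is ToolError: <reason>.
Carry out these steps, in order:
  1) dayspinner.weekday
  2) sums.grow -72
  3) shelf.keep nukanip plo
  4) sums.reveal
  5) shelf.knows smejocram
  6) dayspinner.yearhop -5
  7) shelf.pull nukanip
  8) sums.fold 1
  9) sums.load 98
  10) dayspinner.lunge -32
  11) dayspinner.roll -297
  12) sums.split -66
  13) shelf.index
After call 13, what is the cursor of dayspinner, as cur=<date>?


Answer: cur=2069-04-04

Derivation:
% weekday
[out] Sunday
% grow x: -72
[out] -72
% keep k: nukanip v: plo
[out] nil
% reveal
[out] -72
% knows k: smejocram
[out] no
% yearhop n: -5
[out] 2072-09-26
% pull k: nukanip
[out] plo
% fold x: 1
[out] -72
% load x: 98
[out] 98
% lunge n: -32
[out] 2070-01-26
% roll n: -297
[out] 2069-04-04
% split x: -66
[out] -49/33
% index
[out] [gretidri, nukanip]


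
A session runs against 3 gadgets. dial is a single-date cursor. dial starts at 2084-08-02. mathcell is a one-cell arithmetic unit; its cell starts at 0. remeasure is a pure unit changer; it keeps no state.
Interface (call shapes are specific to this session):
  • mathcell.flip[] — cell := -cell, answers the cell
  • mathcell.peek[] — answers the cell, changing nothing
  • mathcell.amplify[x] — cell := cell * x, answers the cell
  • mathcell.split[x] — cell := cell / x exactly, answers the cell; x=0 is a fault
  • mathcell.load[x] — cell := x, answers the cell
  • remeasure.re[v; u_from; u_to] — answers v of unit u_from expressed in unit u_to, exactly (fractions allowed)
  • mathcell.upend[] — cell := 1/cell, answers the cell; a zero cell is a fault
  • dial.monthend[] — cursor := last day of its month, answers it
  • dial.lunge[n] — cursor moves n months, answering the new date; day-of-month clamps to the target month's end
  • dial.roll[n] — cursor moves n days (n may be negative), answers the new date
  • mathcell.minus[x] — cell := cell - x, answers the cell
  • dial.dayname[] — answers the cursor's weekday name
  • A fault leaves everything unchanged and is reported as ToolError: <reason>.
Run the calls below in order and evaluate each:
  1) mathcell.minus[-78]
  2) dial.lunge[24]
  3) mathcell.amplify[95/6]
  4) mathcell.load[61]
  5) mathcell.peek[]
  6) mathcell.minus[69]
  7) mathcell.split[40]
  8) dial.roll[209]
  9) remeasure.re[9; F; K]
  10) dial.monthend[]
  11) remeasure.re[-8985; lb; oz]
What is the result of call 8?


;; mathcell.minus(x='-78') => 78
;; dial.lunge(n='24') => 2086-08-02
;; mathcell.amplify(x='95/6') => 1235
;; mathcell.load(x='61') => 61
;; mathcell.peek() => 61
;; mathcell.minus(x='69') => -8
;; mathcell.split(x='40') => -1/5
;; dial.roll(n='209') => 2087-02-27
;; remeasure.re(v='9', u_from='F', u_to='K') => 46867/180
;; dial.monthend() => 2087-02-28
;; remeasure.re(v='-8985', u_from='lb', u_to='oz') => -143760

Answer: 2087-02-27


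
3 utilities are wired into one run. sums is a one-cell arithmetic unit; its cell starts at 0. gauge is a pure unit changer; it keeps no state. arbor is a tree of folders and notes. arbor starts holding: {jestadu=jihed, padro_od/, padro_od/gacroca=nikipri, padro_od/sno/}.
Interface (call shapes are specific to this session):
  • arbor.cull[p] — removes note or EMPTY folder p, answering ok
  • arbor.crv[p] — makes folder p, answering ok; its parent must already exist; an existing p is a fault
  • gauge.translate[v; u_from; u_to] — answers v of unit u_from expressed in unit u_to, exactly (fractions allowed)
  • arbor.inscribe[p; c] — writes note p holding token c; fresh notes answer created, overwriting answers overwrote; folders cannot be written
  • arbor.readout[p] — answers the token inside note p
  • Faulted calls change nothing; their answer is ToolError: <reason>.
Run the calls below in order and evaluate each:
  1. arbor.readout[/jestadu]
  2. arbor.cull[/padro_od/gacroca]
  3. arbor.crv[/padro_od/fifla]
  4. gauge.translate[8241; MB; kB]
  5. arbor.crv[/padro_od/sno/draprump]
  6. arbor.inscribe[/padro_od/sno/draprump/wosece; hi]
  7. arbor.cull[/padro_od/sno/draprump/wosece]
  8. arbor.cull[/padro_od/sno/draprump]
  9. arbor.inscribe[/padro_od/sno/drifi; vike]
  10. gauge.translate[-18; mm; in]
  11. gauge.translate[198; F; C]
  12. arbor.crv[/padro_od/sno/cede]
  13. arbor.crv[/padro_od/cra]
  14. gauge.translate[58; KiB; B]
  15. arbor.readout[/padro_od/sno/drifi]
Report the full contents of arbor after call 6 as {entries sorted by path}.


Answer: {jestadu=jihed, padro_od/, padro_od/fifla/, padro_od/sno/, padro_od/sno/draprump/, padro_od/sno/draprump/wosece=hi}

Derivation:
>> arbor.readout(p=/jestadu)
<< jihed
>> arbor.cull(p=/padro_od/gacroca)
<< ok
>> arbor.crv(p=/padro_od/fifla)
<< ok
>> gauge.translate(v=8241, u_from=MB, u_to=kB)
<< 8241000
>> arbor.crv(p=/padro_od/sno/draprump)
<< ok
>> arbor.inscribe(p=/padro_od/sno/draprump/wosece, c=hi)
<< created
>> arbor.cull(p=/padro_od/sno/draprump/wosece)
<< ok
>> arbor.cull(p=/padro_od/sno/draprump)
<< ok
>> arbor.inscribe(p=/padro_od/sno/drifi, c=vike)
<< created
>> gauge.translate(v=-18, u_from=mm, u_to=in)
<< -90/127
>> gauge.translate(v=198, u_from=F, u_to=C)
<< 830/9
>> arbor.crv(p=/padro_od/sno/cede)
<< ok
>> arbor.crv(p=/padro_od/cra)
<< ok
>> gauge.translate(v=58, u_from=KiB, u_to=B)
<< 59392
>> arbor.readout(p=/padro_od/sno/drifi)
<< vike


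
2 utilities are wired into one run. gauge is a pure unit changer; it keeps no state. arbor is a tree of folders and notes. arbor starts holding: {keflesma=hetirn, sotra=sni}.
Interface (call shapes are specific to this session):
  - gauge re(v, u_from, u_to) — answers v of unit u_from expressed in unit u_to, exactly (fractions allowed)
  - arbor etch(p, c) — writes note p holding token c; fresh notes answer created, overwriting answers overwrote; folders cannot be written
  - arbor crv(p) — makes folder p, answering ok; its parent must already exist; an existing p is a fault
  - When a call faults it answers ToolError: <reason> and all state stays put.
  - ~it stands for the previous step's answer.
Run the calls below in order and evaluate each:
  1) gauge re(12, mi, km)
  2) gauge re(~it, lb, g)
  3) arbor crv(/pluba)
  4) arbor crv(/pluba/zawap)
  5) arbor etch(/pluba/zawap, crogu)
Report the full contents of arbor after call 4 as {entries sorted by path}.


>>> gauge re v='12' u_from='mi' u_to='km'
= 301752/15625
>>> gauge re v='~it' u_from='lb' u_to='g'
= 1710905060403/195312500
>>> arbor crv p='/pluba'
= ok
>>> arbor crv p='/pluba/zawap'
= ok
>>> arbor etch p='/pluba/zawap' c='crogu'
= ToolError: is a directory

Answer: {keflesma=hetirn, pluba/, pluba/zawap/, sotra=sni}


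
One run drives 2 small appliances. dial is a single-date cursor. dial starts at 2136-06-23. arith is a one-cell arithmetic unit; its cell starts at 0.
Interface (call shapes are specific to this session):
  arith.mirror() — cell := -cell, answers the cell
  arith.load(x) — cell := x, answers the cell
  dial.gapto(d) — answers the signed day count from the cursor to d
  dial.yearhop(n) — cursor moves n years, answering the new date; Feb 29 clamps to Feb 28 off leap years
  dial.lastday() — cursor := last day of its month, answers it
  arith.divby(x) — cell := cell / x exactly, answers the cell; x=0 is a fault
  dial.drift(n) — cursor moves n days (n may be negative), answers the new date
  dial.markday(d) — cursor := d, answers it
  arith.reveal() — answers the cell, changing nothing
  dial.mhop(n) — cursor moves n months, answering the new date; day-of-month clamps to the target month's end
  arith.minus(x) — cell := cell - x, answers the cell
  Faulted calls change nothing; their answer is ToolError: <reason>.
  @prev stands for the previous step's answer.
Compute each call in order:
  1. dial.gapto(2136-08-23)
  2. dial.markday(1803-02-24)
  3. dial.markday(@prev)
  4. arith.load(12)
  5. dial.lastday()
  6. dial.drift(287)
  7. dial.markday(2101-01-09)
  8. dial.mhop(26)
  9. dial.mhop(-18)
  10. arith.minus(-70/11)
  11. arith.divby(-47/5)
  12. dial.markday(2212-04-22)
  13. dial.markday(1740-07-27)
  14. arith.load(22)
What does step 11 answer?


# dial.gapto(d=2136-08-23) == 61
# dial.markday(d=1803-02-24) == 1803-02-24
# dial.markday(d=@prev) == 1803-02-24
# arith.load(x=12) == 12
# dial.lastday() == 1803-02-28
# dial.drift(n=287) == 1803-12-12
# dial.markday(d=2101-01-09) == 2101-01-09
# dial.mhop(n=26) == 2103-03-09
# dial.mhop(n=-18) == 2101-09-09
# arith.minus(x=-70/11) == 202/11
# arith.divby(x=-47/5) == -1010/517
# dial.markday(d=2212-04-22) == 2212-04-22
# dial.markday(d=1740-07-27) == 1740-07-27
# arith.load(x=22) == 22

Answer: -1010/517


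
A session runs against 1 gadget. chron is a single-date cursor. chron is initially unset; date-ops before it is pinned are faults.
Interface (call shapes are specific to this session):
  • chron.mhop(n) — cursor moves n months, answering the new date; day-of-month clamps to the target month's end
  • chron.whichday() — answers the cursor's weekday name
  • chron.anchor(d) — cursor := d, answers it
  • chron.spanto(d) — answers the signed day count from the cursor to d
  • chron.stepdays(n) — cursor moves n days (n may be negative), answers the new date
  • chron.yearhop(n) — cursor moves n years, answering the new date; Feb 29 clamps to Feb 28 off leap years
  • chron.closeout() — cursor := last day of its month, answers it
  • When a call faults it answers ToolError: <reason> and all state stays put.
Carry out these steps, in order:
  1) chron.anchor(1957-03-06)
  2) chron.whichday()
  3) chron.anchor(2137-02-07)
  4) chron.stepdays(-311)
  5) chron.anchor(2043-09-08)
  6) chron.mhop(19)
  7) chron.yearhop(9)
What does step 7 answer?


$ chron.anchor 1957-03-06
= 1957-03-06
$ chron.whichday
= Wednesday
$ chron.anchor 2137-02-07
= 2137-02-07
$ chron.stepdays -311
= 2136-04-02
$ chron.anchor 2043-09-08
= 2043-09-08
$ chron.mhop 19
= 2045-04-08
$ chron.yearhop 9
= 2054-04-08

Answer: 2054-04-08


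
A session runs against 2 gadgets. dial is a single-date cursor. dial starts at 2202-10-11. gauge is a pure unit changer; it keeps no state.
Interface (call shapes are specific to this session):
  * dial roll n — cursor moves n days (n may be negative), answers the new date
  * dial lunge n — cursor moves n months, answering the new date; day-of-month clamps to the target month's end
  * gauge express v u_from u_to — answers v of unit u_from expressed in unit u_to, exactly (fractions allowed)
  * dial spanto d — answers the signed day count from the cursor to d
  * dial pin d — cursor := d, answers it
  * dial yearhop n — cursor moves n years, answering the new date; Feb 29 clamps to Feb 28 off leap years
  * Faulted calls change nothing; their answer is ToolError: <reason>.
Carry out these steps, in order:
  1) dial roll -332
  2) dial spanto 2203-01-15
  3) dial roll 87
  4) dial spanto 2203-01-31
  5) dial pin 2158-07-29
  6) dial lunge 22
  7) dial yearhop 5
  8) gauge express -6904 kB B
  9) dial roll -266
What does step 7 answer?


Answer: 2165-05-29

Derivation:
>> dial roll(n→-332)
<< 2201-11-13
>> dial spanto(d→2203-01-15)
<< 428
>> dial roll(n→87)
<< 2202-02-08
>> dial spanto(d→2203-01-31)
<< 357
>> dial pin(d→2158-07-29)
<< 2158-07-29
>> dial lunge(n→22)
<< 2160-05-29
>> dial yearhop(n→5)
<< 2165-05-29
>> gauge express(v→-6904, u_from→kB, u_to→B)
<< -6904000
>> dial roll(n→-266)
<< 2164-09-05


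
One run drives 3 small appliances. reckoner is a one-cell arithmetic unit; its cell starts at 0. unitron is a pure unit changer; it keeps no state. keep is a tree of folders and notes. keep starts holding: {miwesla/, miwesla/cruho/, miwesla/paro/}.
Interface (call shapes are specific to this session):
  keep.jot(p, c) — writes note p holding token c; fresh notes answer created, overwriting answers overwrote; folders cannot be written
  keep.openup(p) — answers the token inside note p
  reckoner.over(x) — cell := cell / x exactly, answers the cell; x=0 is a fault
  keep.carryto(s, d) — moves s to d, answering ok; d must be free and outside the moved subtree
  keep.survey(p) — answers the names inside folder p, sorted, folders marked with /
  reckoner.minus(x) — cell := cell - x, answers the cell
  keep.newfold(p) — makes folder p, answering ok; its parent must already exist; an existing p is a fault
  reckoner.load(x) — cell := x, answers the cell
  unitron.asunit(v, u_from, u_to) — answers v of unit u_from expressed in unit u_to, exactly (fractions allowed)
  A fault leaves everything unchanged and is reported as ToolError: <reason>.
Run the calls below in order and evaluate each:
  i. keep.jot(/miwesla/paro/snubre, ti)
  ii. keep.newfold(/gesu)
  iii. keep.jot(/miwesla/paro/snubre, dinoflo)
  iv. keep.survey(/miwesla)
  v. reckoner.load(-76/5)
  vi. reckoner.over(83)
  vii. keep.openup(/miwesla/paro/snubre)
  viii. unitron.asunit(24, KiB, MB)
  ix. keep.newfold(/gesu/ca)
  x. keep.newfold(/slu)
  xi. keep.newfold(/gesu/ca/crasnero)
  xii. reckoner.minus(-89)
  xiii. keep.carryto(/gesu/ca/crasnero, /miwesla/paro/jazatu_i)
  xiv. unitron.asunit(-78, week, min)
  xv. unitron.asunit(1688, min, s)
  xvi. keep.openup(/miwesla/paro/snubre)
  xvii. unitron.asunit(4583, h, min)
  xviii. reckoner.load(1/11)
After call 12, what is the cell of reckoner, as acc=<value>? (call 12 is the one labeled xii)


[in] keep.jot /miwesla/paro/snubre ti
  created
[in] keep.newfold /gesu
  ok
[in] keep.jot /miwesla/paro/snubre dinoflo
  overwrote
[in] keep.survey /miwesla
  [cruho/, paro/]
[in] reckoner.load -76/5
  -76/5
[in] reckoner.over 83
  -76/415
[in] keep.openup /miwesla/paro/snubre
  dinoflo
[in] unitron.asunit 24 KiB MB
  384/15625
[in] keep.newfold /gesu/ca
  ok
[in] keep.newfold /slu
  ok
[in] keep.newfold /gesu/ca/crasnero
  ok
[in] reckoner.minus -89
  36859/415
[in] keep.carryto /gesu/ca/crasnero /miwesla/paro/jazatu_i
  ok
[in] unitron.asunit -78 week min
  -786240
[in] unitron.asunit 1688 min s
  101280
[in] keep.openup /miwesla/paro/snubre
  dinoflo
[in] unitron.asunit 4583 h min
  274980
[in] reckoner.load 1/11
  1/11

Answer: acc=36859/415


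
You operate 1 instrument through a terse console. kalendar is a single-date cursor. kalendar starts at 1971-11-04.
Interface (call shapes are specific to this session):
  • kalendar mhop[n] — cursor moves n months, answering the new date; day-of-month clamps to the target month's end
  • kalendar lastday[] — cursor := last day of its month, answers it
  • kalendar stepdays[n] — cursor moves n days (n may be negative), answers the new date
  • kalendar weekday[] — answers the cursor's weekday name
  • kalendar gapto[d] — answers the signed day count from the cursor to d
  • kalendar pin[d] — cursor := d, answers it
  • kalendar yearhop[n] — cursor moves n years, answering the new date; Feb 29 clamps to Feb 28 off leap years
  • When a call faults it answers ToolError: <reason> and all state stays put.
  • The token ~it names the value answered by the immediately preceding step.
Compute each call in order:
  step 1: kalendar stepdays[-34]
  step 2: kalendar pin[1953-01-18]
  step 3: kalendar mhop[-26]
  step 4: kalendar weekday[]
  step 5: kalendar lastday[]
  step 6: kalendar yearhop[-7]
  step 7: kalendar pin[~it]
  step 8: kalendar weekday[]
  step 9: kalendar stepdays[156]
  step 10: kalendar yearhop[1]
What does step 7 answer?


Step: kalendar stepdays[n='-34']
Result: 1971-10-01
Step: kalendar pin[d='1953-01-18']
Result: 1953-01-18
Step: kalendar mhop[n='-26']
Result: 1950-11-18
Step: kalendar weekday[]
Result: Saturday
Step: kalendar lastday[]
Result: 1950-11-30
Step: kalendar yearhop[n='-7']
Result: 1943-11-30
Step: kalendar pin[d='~it']
Result: 1943-11-30
Step: kalendar weekday[]
Result: Tuesday
Step: kalendar stepdays[n='156']
Result: 1944-05-04
Step: kalendar yearhop[n='1']
Result: 1945-05-04

Answer: 1943-11-30


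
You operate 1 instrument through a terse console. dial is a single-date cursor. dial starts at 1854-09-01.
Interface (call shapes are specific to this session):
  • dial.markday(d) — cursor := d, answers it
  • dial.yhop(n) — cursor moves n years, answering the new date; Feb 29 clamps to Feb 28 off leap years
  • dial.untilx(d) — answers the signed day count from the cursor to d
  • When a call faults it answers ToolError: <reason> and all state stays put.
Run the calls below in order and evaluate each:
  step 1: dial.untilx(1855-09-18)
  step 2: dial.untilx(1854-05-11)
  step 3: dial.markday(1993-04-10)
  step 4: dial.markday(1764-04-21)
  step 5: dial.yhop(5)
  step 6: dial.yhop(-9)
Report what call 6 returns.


> untilx 1855-09-18
= 382
> untilx 1854-05-11
= -113
> markday 1993-04-10
= 1993-04-10
> markday 1764-04-21
= 1764-04-21
> yhop 5
= 1769-04-21
> yhop -9
= 1760-04-21

Answer: 1760-04-21


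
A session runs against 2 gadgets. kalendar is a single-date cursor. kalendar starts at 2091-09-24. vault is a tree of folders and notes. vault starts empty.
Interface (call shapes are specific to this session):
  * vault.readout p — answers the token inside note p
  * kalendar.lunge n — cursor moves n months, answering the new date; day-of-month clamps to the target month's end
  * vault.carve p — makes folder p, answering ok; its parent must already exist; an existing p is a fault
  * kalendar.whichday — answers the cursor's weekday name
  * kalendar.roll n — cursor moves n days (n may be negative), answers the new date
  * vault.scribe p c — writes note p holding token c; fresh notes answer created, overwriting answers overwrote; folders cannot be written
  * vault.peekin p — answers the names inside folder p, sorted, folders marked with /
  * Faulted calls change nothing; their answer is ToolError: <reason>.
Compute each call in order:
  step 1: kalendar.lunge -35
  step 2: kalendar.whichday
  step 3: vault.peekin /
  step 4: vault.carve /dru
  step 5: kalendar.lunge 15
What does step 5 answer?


Answer: 2090-01-24

Derivation:
;; kalendar.lunge(n='-35') => 2088-10-24
;; kalendar.whichday() => Sunday
;; vault.peekin(p='/') => []
;; vault.carve(p='/dru') => ok
;; kalendar.lunge(n='15') => 2090-01-24
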